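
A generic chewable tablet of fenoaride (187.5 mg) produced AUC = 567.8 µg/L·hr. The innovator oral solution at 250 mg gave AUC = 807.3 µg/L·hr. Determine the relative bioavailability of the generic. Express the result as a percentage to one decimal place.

F_rel = (AUC_test/D_test) / (AUC_ref/D_ref)
      = (567.8/187.5) / (807.3/250)
      = 3.02827 / 3.2292 = 0.9378 = 93.78%

F_rel = 93.8%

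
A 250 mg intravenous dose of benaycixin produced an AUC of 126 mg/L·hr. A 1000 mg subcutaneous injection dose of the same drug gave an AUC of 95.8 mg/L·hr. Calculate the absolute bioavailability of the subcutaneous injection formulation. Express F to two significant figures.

F = (AUC_ev / D_ev) / (AUC_iv / D_iv)
  = (95.8/1000) / (126/250)
  = 0.0958 / 0.504 = 0.1901

F = 0.19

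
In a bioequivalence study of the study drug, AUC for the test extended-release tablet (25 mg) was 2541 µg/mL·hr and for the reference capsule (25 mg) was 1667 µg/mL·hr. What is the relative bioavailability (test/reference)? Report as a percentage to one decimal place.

F_rel = (AUC_test/D_test) / (AUC_ref/D_ref)
      = (2541/25) / (1667/25)
      = 101.64 / 66.68 = 1.5243 = 152.43%

F_rel = 152.4%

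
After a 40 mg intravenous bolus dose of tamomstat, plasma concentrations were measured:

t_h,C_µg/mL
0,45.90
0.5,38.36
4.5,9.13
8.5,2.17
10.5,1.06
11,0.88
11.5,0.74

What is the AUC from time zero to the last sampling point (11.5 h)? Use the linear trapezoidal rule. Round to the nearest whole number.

Trapezoidal AUC_0→11.5:
  [0→0.5]: (45.90+38.36)/2 × 0.5 = 21.065
  [0.5→4.5]: (38.36+9.13)/2 × 4 = 94.98
  [4.5→8.5]: (9.13+2.17)/2 × 4 = 22.6
  [8.5→10.5]: (2.17+1.06)/2 × 2 = 3.23
  [10.5→11]: (1.06+0.88)/2 × 0.5 = 0.485
  [11→11.5]: (0.88+0.74)/2 × 0.5 = 0.405
  Sum = 142.765 µg/mL·h

AUC = 143 µg/mL·h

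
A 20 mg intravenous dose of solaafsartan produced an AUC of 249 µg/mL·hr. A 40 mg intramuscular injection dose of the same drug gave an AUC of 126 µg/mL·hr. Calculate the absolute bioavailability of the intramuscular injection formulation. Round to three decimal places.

F = 0.253

F = (AUC_ev / D_ev) / (AUC_iv / D_iv)
  = (126/40) / (249/20)
  = 3.15 / 12.45 = 0.2530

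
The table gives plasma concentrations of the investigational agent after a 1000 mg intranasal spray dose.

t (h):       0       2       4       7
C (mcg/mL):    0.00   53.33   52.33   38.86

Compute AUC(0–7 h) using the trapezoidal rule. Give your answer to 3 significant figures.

Trapezoidal AUC_0→7:
  [0→2]: (0.00+53.33)/2 × 2 = 53.33
  [2→4]: (53.33+52.33)/2 × 2 = 105.66
  [4→7]: (52.33+38.86)/2 × 3 = 136.785
  Sum = 295.775 mcg/mL·h

AUC = 296 mcg/mL·h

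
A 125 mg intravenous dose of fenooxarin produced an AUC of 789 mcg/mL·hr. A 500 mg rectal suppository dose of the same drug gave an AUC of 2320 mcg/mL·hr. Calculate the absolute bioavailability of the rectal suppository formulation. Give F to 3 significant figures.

F = (AUC_ev / D_ev) / (AUC_iv / D_iv)
  = (2320/500) / (789/125)
  = 4.64 / 6.312 = 0.7351

F = 0.735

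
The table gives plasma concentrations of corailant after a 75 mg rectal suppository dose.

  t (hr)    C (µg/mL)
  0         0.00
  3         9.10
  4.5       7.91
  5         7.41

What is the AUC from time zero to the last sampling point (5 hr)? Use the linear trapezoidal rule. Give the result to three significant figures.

Trapezoidal AUC_0→5:
  [0→3]: (0.00+9.10)/2 × 3 = 13.65
  [3→4.5]: (9.10+7.91)/2 × 1.5 = 12.7575
  [4.5→5]: (7.91+7.41)/2 × 0.5 = 3.83
  Sum = 30.2375 µg/mL·hr

AUC = 30.2 µg/mL·hr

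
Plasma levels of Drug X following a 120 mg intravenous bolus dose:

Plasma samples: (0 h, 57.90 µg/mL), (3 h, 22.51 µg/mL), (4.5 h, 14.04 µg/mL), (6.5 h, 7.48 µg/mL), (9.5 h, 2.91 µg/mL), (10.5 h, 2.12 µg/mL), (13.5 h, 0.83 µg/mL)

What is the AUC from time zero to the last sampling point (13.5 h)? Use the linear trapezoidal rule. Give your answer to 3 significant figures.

AUC = 192 µg/mL·h

Trapezoidal AUC_0→13.5:
  [0→3]: (57.90+22.51)/2 × 3 = 120.615
  [3→4.5]: (22.51+14.04)/2 × 1.5 = 27.4125
  [4.5→6.5]: (14.04+7.48)/2 × 2 = 21.52
  [6.5→9.5]: (7.48+2.91)/2 × 3 = 15.585
  [9.5→10.5]: (2.91+2.12)/2 × 1 = 2.515
  [10.5→13.5]: (2.12+0.83)/2 × 3 = 4.425
  Sum = 192.0725 µg/mL·h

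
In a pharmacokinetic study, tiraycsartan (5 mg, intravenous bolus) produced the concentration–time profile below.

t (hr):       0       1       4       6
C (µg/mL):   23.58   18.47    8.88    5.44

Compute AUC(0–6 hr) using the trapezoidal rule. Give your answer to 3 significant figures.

AUC = 76.4 µg/mL·hr

Trapezoidal AUC_0→6:
  [0→1]: (23.58+18.47)/2 × 1 = 21.025
  [1→4]: (18.47+8.88)/2 × 3 = 41.025
  [4→6]: (8.88+5.44)/2 × 2 = 14.32
  Sum = 76.37 µg/mL·hr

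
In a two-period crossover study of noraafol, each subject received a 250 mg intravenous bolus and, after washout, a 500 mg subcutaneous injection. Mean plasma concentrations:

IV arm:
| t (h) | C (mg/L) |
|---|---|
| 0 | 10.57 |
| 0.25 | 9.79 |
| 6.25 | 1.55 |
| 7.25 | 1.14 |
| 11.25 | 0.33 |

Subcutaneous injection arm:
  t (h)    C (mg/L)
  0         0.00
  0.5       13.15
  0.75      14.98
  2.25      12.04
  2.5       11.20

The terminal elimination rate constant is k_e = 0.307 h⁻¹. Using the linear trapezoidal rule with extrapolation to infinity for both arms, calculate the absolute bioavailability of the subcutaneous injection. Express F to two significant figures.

Trapezoidal AUC_0→11.25 (IV):
  [0→0.25]: (10.57+9.79)/2 × 0.25 = 2.545
  [0.25→6.25]: (9.79+1.55)/2 × 6 = 34.02
  [6.25→7.25]: (1.55+1.14)/2 × 1 = 1.345
  [7.25→11.25]: (1.14+0.33)/2 × 4 = 2.94
  Sum = 40.85 mg/L·h
IV tail: 0.33/0.307 = 1.075; AUC_iv,0→∞ = 40.85 + 1.075 = 41.925 mg/L·h
Trapezoidal AUC_0→2.5 (subcutaneous injection):
  [0→0.5]: (0.00+13.15)/2 × 0.5 = 3.2875
  [0.5→0.75]: (13.15+14.98)/2 × 0.25 = 3.51625
  [0.75→2.25]: (14.98+12.04)/2 × 1.5 = 20.265
  [2.25→2.5]: (12.04+11.20)/2 × 0.25 = 2.905
  Sum = 29.97375 mg/L·h
subcutaneous injection tail: 11.20/0.307 = 36.482; AUC_ev,0→∞ = 29.97375 + 36.482 = 66.45575 mg/L·h
F = (AUC_ev/D_ev)/(AUC_iv/D_iv) = (66.45575/500)/(41.925/250) = 0.1329115/0.1677 = 0.7926

F = 0.79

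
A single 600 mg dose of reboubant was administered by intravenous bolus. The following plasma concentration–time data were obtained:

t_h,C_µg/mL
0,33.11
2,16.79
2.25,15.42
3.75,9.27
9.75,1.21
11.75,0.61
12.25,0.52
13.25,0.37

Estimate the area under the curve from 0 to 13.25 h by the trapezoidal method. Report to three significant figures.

Trapezoidal AUC_0→13.25:
  [0→2]: (33.11+16.79)/2 × 2 = 49.9
  [2→2.25]: (16.79+15.42)/2 × 0.25 = 4.02625
  [2.25→3.75]: (15.42+9.27)/2 × 1.5 = 18.5175
  [3.75→9.75]: (9.27+1.21)/2 × 6 = 31.44
  [9.75→11.75]: (1.21+0.61)/2 × 2 = 1.82
  [11.75→12.25]: (0.61+0.52)/2 × 0.5 = 0.2825
  [12.25→13.25]: (0.52+0.37)/2 × 1 = 0.445
  Sum = 106.43125 µg/mL·h

AUC = 106 µg/mL·h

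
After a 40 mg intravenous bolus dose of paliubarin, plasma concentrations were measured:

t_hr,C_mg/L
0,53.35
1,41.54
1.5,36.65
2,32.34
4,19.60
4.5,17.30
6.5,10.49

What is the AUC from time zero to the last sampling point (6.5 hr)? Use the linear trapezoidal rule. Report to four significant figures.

AUC = 173.2 mg/L·hr

Trapezoidal AUC_0→6.5:
  [0→1]: (53.35+41.54)/2 × 1 = 47.445
  [1→1.5]: (41.54+36.65)/2 × 0.5 = 19.5475
  [1.5→2]: (36.65+32.34)/2 × 0.5 = 17.2475
  [2→4]: (32.34+19.60)/2 × 2 = 51.94
  [4→4.5]: (19.60+17.30)/2 × 0.5 = 9.225
  [4.5→6.5]: (17.30+10.49)/2 × 2 = 27.79
  Sum = 173.195 mg/L·hr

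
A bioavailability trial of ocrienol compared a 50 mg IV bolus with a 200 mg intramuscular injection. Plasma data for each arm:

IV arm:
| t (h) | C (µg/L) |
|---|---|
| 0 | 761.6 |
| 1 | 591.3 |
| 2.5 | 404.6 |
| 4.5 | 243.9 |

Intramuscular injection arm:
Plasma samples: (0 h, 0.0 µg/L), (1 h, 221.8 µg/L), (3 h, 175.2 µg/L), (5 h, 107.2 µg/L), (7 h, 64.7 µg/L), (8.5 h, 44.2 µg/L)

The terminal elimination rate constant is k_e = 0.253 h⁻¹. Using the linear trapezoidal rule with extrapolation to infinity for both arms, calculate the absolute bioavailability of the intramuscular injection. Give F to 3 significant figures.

F = 0.100

Trapezoidal AUC_0→4.5 (IV):
  [0→1]: (761.6+591.3)/2 × 1 = 676.45
  [1→2.5]: (591.3+404.6)/2 × 1.5 = 746.925
  [2.5→4.5]: (404.6+243.9)/2 × 2 = 648.5
  Sum = 2071.875 µg/L·h
IV tail: 243.9/0.253 = 964.032; AUC_iv,0→∞ = 2071.875 + 964.032 = 3035.907 µg/L·h
Trapezoidal AUC_0→8.5 (intramuscular injection):
  [0→1]: (0.0+221.8)/2 × 1 = 110.9
  [1→3]: (221.8+175.2)/2 × 2 = 397.0
  [3→5]: (175.2+107.2)/2 × 2 = 282.4
  [5→7]: (107.2+64.7)/2 × 2 = 171.9
  [7→8.5]: (64.7+44.2)/2 × 1.5 = 81.675
  Sum = 1043.875 µg/L·h
intramuscular injection tail: 44.2/0.253 = 174.704; AUC_ev,0→∞ = 1043.875 + 174.704 = 1218.579 µg/L·h
F = (AUC_ev/D_ev)/(AUC_iv/D_iv) = (1218.579/200)/(3035.907/50) = 6.092895/60.71814 = 0.1003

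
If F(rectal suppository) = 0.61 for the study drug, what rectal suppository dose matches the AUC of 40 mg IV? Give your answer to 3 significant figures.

For equal systemic exposure: F × D_ev = D_iv
D_ev = D_iv / F = 40 / 0.61 = 65.5738 mg

D_rectal = 65.6 mg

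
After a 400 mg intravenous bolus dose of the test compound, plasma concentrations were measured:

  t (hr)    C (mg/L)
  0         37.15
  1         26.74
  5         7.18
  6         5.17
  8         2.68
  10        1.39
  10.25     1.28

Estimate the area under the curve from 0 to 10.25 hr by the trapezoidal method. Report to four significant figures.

AUC = 118.2 mg/L·hr

Trapezoidal AUC_0→10.25:
  [0→1]: (37.15+26.74)/2 × 1 = 31.945
  [1→5]: (26.74+7.18)/2 × 4 = 67.84
  [5→6]: (7.18+5.17)/2 × 1 = 6.175
  [6→8]: (5.17+2.68)/2 × 2 = 7.85
  [8→10]: (2.68+1.39)/2 × 2 = 4.07
  [10→10.25]: (1.39+1.28)/2 × 0.25 = 0.33375
  Sum = 118.21375 mg/L·hr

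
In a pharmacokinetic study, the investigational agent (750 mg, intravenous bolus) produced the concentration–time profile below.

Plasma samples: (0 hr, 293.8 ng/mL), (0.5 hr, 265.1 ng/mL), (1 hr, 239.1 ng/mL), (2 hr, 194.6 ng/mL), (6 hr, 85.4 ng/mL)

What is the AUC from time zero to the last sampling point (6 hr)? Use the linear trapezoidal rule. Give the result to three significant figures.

Trapezoidal AUC_0→6:
  [0→0.5]: (293.8+265.1)/2 × 0.5 = 139.725
  [0.5→1]: (265.1+239.1)/2 × 0.5 = 126.05
  [1→2]: (239.1+194.6)/2 × 1 = 216.85
  [2→6]: (194.6+85.4)/2 × 4 = 560.0
  Sum = 1042.625 ng/mL·hr

AUC = 1040 ng/mL·hr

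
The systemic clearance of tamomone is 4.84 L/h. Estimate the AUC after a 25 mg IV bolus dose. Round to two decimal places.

AUC_0→∞ = Dose_iv / CL
        = 25 / 4.84 = 5.16529 mg/L·h

AUC = 5.17 mg/L·h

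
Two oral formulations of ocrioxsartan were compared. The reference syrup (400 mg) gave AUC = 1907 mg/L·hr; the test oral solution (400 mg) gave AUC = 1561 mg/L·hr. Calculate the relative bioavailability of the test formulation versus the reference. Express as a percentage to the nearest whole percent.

F_rel = (AUC_test/D_test) / (AUC_ref/D_ref)
      = (1561/400) / (1907/400)
      = 3.9025 / 4.7675 = 0.8186 = 81.86%

F_rel = 82%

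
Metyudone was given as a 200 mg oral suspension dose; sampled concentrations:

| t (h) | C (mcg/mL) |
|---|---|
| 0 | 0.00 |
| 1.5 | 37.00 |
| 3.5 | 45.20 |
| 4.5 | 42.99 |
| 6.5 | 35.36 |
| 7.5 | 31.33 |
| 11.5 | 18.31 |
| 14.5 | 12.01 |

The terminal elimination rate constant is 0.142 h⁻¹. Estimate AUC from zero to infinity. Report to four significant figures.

Trapezoidal AUC_0→14.5:
  [0→1.5]: (0.00+37.00)/2 × 1.5 = 27.75
  [1.5→3.5]: (37.00+45.20)/2 × 2 = 82.2
  [3.5→4.5]: (45.20+42.99)/2 × 1 = 44.095
  [4.5→6.5]: (42.99+35.36)/2 × 2 = 78.35
  [6.5→7.5]: (35.36+31.33)/2 × 1 = 33.345
  [7.5→11.5]: (31.33+18.31)/2 × 4 = 99.28
  [11.5→14.5]: (18.31+12.01)/2 × 3 = 45.48
  Sum = 410.5 mcg/mL·h
Extrapolated tail: C_last / k_e = 12.01 / 0.142 = 84.577
AUC_0→∞ = 410.5 + 84.577 = 495.077 mcg/mL·h

AUC = 495.1 mcg/mL·h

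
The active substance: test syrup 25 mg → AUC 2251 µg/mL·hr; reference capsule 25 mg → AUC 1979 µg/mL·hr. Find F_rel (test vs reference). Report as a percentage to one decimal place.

F_rel = (AUC_test/D_test) / (AUC_ref/D_ref)
      = (2251/25) / (1979/25)
      = 90.04 / 79.16 = 1.1374 = 113.74%

F_rel = 113.7%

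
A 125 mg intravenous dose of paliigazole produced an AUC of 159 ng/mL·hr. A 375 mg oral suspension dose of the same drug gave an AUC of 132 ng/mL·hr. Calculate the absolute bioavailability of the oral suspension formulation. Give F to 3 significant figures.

F = 0.277

F = (AUC_ev / D_ev) / (AUC_iv / D_iv)
  = (132/375) / (159/125)
  = 0.352 / 1.272 = 0.2767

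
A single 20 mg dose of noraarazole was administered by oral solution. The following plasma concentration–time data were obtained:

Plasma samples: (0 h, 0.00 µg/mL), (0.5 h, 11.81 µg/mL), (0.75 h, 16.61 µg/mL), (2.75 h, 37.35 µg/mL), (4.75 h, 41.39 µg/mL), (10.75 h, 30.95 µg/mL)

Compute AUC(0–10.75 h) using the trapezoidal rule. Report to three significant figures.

Trapezoidal AUC_0→10.75:
  [0→0.5]: (0.00+11.81)/2 × 0.5 = 2.9525
  [0.5→0.75]: (11.81+16.61)/2 × 0.25 = 3.5525
  [0.75→2.75]: (16.61+37.35)/2 × 2 = 53.96
  [2.75→4.75]: (37.35+41.39)/2 × 2 = 78.74
  [4.75→10.75]: (41.39+30.95)/2 × 6 = 217.02
  Sum = 356.225 µg/mL·h

AUC = 356 µg/mL·h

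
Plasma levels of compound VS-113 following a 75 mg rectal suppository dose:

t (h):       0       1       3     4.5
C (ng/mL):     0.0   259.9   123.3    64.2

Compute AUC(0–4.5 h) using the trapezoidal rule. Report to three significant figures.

AUC = 654 ng/mL·h

Trapezoidal AUC_0→4.5:
  [0→1]: (0.0+259.9)/2 × 1 = 129.95
  [1→3]: (259.9+123.3)/2 × 2 = 383.2
  [3→4.5]: (123.3+64.2)/2 × 1.5 = 140.625
  Sum = 653.775 ng/mL·h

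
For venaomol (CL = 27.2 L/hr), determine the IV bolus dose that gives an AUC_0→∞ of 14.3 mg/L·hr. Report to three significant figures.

Dose = 389 mg

Dose_iv = CL × AUC_0→∞
     = 27.2 × 14.3 = 388.96 mg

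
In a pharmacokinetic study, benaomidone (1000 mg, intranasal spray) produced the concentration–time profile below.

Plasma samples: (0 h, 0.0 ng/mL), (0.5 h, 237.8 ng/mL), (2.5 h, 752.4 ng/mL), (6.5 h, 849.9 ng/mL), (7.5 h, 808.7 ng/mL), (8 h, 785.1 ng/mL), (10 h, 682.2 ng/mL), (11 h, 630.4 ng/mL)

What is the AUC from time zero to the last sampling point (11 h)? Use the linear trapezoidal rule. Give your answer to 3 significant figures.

Trapezoidal AUC_0→11:
  [0→0.5]: (0.0+237.8)/2 × 0.5 = 59.45
  [0.5→2.5]: (237.8+752.4)/2 × 2 = 990.2
  [2.5→6.5]: (752.4+849.9)/2 × 4 = 3204.6
  [6.5→7.5]: (849.9+808.7)/2 × 1 = 829.3
  [7.5→8]: (808.7+785.1)/2 × 0.5 = 398.45
  [8→10]: (785.1+682.2)/2 × 2 = 1467.3
  [10→11]: (682.2+630.4)/2 × 1 = 656.3
  Sum = 7605.6 ng/mL·h

AUC = 7610 ng/mL·h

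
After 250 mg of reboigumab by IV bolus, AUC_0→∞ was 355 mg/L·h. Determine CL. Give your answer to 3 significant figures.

CL = 0.704 L/h

CL = Dose_iv / AUC_0→∞
   = 250 / 355 = 0.704225 L/h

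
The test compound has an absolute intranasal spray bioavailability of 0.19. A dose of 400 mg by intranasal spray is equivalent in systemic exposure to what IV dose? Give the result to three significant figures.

D_iv = 76.0 mg

Systemic exposure from an extravascular dose = F × D_ev, so the equivalent IV dose is F × D_ev.
D_iv = F × D_ev = 0.19 × 400 = 76 mg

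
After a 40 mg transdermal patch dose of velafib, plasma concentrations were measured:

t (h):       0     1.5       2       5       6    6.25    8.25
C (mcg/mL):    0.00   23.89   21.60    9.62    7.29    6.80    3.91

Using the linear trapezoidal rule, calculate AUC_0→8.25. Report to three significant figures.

Trapezoidal AUC_0→8.25:
  [0→1.5]: (0.00+23.89)/2 × 1.5 = 17.9175
  [1.5→2]: (23.89+21.60)/2 × 0.5 = 11.3725
  [2→5]: (21.60+9.62)/2 × 3 = 46.83
  [5→6]: (9.62+7.29)/2 × 1 = 8.455
  [6→6.25]: (7.29+6.80)/2 × 0.25 = 1.76125
  [6.25→8.25]: (6.80+3.91)/2 × 2 = 10.71
  Sum = 97.04625 mcg/mL·h

AUC = 97.0 mcg/mL·h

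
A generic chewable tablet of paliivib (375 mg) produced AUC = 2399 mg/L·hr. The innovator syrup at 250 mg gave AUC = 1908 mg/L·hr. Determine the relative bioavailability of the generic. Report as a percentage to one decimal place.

F_rel = (AUC_test/D_test) / (AUC_ref/D_ref)
      = (2399/375) / (1908/250)
      = 6.39733 / 7.632 = 0.8382 = 83.82%

F_rel = 83.8%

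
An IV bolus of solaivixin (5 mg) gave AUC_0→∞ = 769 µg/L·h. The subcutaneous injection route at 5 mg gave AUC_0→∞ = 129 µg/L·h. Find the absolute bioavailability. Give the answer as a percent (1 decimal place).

F = 16.8%

F = (AUC_ev / D_ev) / (AUC_iv / D_iv)
  = (129/5) / (769/5)
  = 25.8 / 153.8 = 0.1678
  = 16.78%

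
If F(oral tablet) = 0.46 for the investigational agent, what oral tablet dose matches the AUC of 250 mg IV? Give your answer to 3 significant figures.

D_oral = 543 mg

For equal systemic exposure: F × D_ev = D_iv
D_ev = D_iv / F = 250 / 0.46 = 543.478 mg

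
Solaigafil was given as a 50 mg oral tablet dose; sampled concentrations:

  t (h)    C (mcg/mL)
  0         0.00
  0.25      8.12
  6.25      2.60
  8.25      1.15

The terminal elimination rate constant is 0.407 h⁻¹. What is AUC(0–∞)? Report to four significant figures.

Trapezoidal AUC_0→8.25:
  [0→0.25]: (0.00+8.12)/2 × 0.25 = 1.015
  [0.25→6.25]: (8.12+2.60)/2 × 6 = 32.16
  [6.25→8.25]: (2.60+1.15)/2 × 2 = 3.75
  Sum = 36.925 mcg/mL·h
Extrapolated tail: C_last / k_e = 1.15 / 0.407 = 2.826
AUC_0→∞ = 36.925 + 2.826 = 39.751 mcg/mL·h

AUC = 39.75 mcg/mL·h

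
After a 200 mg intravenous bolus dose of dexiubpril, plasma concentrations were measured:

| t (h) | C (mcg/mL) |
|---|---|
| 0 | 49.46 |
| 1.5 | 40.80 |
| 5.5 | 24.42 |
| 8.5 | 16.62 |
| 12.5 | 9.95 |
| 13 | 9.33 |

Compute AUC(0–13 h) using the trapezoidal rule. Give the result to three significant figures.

AUC = 318 mcg/mL·h

Trapezoidal AUC_0→13:
  [0→1.5]: (49.46+40.80)/2 × 1.5 = 67.695
  [1.5→5.5]: (40.80+24.42)/2 × 4 = 130.44
  [5.5→8.5]: (24.42+16.62)/2 × 3 = 61.56
  [8.5→12.5]: (16.62+9.95)/2 × 4 = 53.14
  [12.5→13]: (9.95+9.33)/2 × 0.5 = 4.82
  Sum = 317.655 mcg/mL·h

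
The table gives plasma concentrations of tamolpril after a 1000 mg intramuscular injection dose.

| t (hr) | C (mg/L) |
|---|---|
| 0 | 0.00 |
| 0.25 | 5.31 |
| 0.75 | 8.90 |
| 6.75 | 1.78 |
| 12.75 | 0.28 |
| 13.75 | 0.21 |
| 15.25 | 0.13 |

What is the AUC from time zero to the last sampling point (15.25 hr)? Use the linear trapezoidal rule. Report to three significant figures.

AUC = 42.9 mg/L·hr

Trapezoidal AUC_0→15.25:
  [0→0.25]: (0.00+5.31)/2 × 0.25 = 0.66375
  [0.25→0.75]: (5.31+8.90)/2 × 0.5 = 3.5525
  [0.75→6.75]: (8.90+1.78)/2 × 6 = 32.04
  [6.75→12.75]: (1.78+0.28)/2 × 6 = 6.18
  [12.75→13.75]: (0.28+0.21)/2 × 1 = 0.245
  [13.75→15.25]: (0.21+0.13)/2 × 1.5 = 0.255
  Sum = 42.93625 mg/L·hr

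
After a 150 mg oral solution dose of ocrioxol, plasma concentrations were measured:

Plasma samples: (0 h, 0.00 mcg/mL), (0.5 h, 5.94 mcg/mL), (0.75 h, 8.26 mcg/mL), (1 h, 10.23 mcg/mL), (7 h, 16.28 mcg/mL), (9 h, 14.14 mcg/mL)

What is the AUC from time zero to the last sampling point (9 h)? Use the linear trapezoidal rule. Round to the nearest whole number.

AUC = 116 mcg/mL·h

Trapezoidal AUC_0→9:
  [0→0.5]: (0.00+5.94)/2 × 0.5 = 1.485
  [0.5→0.75]: (5.94+8.26)/2 × 0.25 = 1.775
  [0.75→1]: (8.26+10.23)/2 × 0.25 = 2.31125
  [1→7]: (10.23+16.28)/2 × 6 = 79.53
  [7→9]: (16.28+14.14)/2 × 2 = 30.42
  Sum = 115.52125 mcg/mL·h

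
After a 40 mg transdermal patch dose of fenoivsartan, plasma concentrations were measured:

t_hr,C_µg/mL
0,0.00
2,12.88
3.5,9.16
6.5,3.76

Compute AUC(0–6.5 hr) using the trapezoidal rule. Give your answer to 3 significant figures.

AUC = 48.8 µg/mL·hr

Trapezoidal AUC_0→6.5:
  [0→2]: (0.00+12.88)/2 × 2 = 12.88
  [2→3.5]: (12.88+9.16)/2 × 1.5 = 16.53
  [3.5→6.5]: (9.16+3.76)/2 × 3 = 19.38
  Sum = 48.79 µg/mL·hr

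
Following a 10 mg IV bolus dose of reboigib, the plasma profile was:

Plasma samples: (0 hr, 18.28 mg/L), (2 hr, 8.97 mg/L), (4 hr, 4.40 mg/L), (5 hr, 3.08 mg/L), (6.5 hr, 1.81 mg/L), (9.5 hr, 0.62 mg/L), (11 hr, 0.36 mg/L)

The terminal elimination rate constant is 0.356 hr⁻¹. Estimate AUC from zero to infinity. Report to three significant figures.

Trapezoidal AUC_0→11:
  [0→2]: (18.28+8.97)/2 × 2 = 27.25
  [2→4]: (8.97+4.40)/2 × 2 = 13.37
  [4→5]: (4.40+3.08)/2 × 1 = 3.74
  [5→6.5]: (3.08+1.81)/2 × 1.5 = 3.6675
  [6.5→9.5]: (1.81+0.62)/2 × 3 = 3.645
  [9.5→11]: (0.62+0.36)/2 × 1.5 = 0.735
  Sum = 52.4075 mg/L·hr
Extrapolated tail: C_last / k_e = 0.36 / 0.356 = 1.011
AUC_0→∞ = 52.4075 + 1.011 = 53.4185 mg/L·hr

AUC = 53.4 mg/L·hr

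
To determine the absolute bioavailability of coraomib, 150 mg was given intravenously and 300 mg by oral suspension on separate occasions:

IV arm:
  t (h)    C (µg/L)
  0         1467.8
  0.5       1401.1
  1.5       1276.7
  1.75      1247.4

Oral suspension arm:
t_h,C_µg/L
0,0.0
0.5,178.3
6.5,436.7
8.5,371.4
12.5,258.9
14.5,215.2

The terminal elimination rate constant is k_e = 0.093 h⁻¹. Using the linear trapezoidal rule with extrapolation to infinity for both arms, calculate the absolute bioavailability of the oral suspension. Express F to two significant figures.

Trapezoidal AUC_0→1.75 (IV):
  [0→0.5]: (1467.8+1401.1)/2 × 0.5 = 717.225
  [0.5→1.5]: (1401.1+1276.7)/2 × 1 = 1338.9
  [1.5→1.75]: (1276.7+1247.4)/2 × 0.25 = 315.5125
  Sum = 2371.6375 µg/L·h
IV tail: 1247.4/0.093 = 13412.903; AUC_iv,0→∞ = 2371.6375 + 13412.903 = 15784.5405 µg/L·h
Trapezoidal AUC_0→14.5 (oral suspension):
  [0→0.5]: (0.0+178.3)/2 × 0.5 = 44.575
  [0.5→6.5]: (178.3+436.7)/2 × 6 = 1845.0
  [6.5→8.5]: (436.7+371.4)/2 × 2 = 808.1
  [8.5→12.5]: (371.4+258.9)/2 × 4 = 1260.6
  [12.5→14.5]: (258.9+215.2)/2 × 2 = 474.1
  Sum = 4432.375 µg/L·h
oral suspension tail: 215.2/0.093 = 2313.978; AUC_ev,0→∞ = 4432.375 + 2313.978 = 6746.353 µg/L·h
F = (AUC_ev/D_ev)/(AUC_iv/D_iv) = (6746.353/300)/(15784.5405/150) = 22.4878/105.23027 = 0.2137

F = 0.21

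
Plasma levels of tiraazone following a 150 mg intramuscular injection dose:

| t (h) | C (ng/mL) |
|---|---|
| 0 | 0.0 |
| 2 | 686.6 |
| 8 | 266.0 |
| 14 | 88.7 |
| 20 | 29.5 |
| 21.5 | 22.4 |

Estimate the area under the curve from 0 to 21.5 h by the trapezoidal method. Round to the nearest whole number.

AUC = 5002 ng/mL·h

Trapezoidal AUC_0→21.5:
  [0→2]: (0.0+686.6)/2 × 2 = 686.6
  [2→8]: (686.6+266.0)/2 × 6 = 2857.8
  [8→14]: (266.0+88.7)/2 × 6 = 1064.1
  [14→20]: (88.7+29.5)/2 × 6 = 354.6
  [20→21.5]: (29.5+22.4)/2 × 1.5 = 38.925
  Sum = 5002.025 ng/mL·h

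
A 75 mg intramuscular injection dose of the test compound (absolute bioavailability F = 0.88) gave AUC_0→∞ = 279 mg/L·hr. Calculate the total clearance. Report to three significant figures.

CL = F × Dose / AUC_0→∞
   = 0.88 × 75 / 279 = 0.236559 L/hr

CL = 0.237 L/hr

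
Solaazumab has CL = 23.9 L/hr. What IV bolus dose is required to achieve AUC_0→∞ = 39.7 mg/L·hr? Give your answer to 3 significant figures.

Dose_iv = CL × AUC_0→∞
     = 23.9 × 39.7 = 948.83 mg

Dose = 949 mg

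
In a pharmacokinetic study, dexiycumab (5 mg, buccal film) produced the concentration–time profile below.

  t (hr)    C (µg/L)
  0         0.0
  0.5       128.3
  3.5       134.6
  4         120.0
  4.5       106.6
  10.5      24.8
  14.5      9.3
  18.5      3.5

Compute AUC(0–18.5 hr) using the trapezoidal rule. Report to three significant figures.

Trapezoidal AUC_0→18.5:
  [0→0.5]: (0.0+128.3)/2 × 0.5 = 32.075
  [0.5→3.5]: (128.3+134.6)/2 × 3 = 394.35
  [3.5→4]: (134.6+120.0)/2 × 0.5 = 63.65
  [4→4.5]: (120.0+106.6)/2 × 0.5 = 56.65
  [4.5→10.5]: (106.6+24.8)/2 × 6 = 394.2
  [10.5→14.5]: (24.8+9.3)/2 × 4 = 68.2
  [14.5→18.5]: (9.3+3.5)/2 × 4 = 25.6
  Sum = 1034.725 µg/L·hr

AUC = 1030 µg/L·hr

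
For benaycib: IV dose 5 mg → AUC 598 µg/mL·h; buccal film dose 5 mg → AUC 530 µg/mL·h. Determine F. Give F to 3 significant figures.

F = 0.886

F = (AUC_ev / D_ev) / (AUC_iv / D_iv)
  = (530/5) / (598/5)
  = 106 / 119.6 = 0.8863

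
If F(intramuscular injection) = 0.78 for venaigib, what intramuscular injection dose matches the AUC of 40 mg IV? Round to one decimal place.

For equal systemic exposure: F × D_ev = D_iv
D_ev = D_iv / F = 40 / 0.78 = 51.2821 mg

D_intramuscular = 51.3 mg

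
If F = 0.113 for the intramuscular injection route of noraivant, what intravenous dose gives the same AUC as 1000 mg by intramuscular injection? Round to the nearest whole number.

Systemic exposure from an extravascular dose = F × D_ev, so the equivalent IV dose is F × D_ev.
D_iv = F × D_ev = 0.113 × 1000 = 113 mg

D_iv = 113 mg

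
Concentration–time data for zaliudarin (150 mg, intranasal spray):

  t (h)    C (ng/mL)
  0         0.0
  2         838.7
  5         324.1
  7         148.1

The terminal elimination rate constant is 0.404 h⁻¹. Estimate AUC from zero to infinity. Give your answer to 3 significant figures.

Trapezoidal AUC_0→7:
  [0→2]: (0.0+838.7)/2 × 2 = 838.7
  [2→5]: (838.7+324.1)/2 × 3 = 1744.2
  [5→7]: (324.1+148.1)/2 × 2 = 472.2
  Sum = 3055.1 ng/mL·h
Extrapolated tail: C_last / k_e = 148.1 / 0.404 = 366.584
AUC_0→∞ = 3055.1 + 366.584 = 3421.684 ng/mL·h

AUC = 3420 ng/mL·h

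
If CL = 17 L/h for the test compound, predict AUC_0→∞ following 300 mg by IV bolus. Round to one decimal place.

AUC = 17.6 mg/L·h

AUC_0→∞ = Dose_iv / CL
        = 300 / 17 = 17.6471 mg/L·h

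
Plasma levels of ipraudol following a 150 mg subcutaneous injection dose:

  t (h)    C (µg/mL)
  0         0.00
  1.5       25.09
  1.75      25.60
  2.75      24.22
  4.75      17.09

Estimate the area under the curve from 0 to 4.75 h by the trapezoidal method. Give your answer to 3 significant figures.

AUC = 91.4 µg/mL·h

Trapezoidal AUC_0→4.75:
  [0→1.5]: (0.00+25.09)/2 × 1.5 = 18.8175
  [1.5→1.75]: (25.09+25.60)/2 × 0.25 = 6.33625
  [1.75→2.75]: (25.60+24.22)/2 × 1 = 24.91
  [2.75→4.75]: (24.22+17.09)/2 × 2 = 41.31
  Sum = 91.37375 µg/mL·h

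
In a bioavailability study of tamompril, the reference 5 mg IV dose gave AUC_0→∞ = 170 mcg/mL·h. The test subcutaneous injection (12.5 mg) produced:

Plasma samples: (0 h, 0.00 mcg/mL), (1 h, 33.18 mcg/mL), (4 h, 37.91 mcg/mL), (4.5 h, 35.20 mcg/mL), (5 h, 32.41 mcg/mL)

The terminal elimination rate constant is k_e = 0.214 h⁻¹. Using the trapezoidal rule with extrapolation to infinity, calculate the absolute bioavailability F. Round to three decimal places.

F = 0.729

Trapezoidal AUC_0→5 (subcutaneous injection):
  [0→1]: (0.00+33.18)/2 × 1 = 16.59
  [1→4]: (33.18+37.91)/2 × 3 = 106.635
  [4→4.5]: (37.91+35.20)/2 × 0.5 = 18.2775
  [4.5→5]: (35.20+32.41)/2 × 0.5 = 16.9025
  Sum = 158.405 mcg/mL·h
Tail: C_last/k_e = 32.41/0.214 = 151.449
AUC_0→∞ (subcutaneous injection) = 158.405 + 151.449 = 309.854 mcg/mL·h
F = (AUC_ev/D_ev)/(AUC_iv/D_iv) = (309.854/12.5)/(170/5) = 24.78832/34 = 0.7291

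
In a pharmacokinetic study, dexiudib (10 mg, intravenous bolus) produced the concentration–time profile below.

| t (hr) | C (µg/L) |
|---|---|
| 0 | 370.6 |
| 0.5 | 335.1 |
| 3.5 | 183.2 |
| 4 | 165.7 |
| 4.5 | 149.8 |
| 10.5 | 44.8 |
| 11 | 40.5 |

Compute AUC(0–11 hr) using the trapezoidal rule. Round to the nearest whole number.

Trapezoidal AUC_0→11:
  [0→0.5]: (370.6+335.1)/2 × 0.5 = 176.425
  [0.5→3.5]: (335.1+183.2)/2 × 3 = 777.45
  [3.5→4]: (183.2+165.7)/2 × 0.5 = 87.225
  [4→4.5]: (165.7+149.8)/2 × 0.5 = 78.875
  [4.5→10.5]: (149.8+44.8)/2 × 6 = 583.8
  [10.5→11]: (44.8+40.5)/2 × 0.5 = 21.325
  Sum = 1725.1 µg/L·hr

AUC = 1725 µg/L·hr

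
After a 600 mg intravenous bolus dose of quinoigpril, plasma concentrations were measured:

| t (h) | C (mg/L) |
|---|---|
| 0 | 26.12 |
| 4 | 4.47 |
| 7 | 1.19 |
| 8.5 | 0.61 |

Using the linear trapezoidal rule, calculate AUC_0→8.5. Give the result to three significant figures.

AUC = 71.0 mg/L·h

Trapezoidal AUC_0→8.5:
  [0→4]: (26.12+4.47)/2 × 4 = 61.18
  [4→7]: (4.47+1.19)/2 × 3 = 8.49
  [7→8.5]: (1.19+0.61)/2 × 1.5 = 1.35
  Sum = 71.02 mg/L·h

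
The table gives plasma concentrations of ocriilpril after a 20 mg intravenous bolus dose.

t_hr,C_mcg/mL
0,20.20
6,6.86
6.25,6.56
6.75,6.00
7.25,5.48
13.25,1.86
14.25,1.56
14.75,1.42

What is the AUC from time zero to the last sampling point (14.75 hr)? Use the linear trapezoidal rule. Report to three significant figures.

Trapezoidal AUC_0→14.75:
  [0→6]: (20.20+6.86)/2 × 6 = 81.18
  [6→6.25]: (6.86+6.56)/2 × 0.25 = 1.6775
  [6.25→6.75]: (6.56+6.00)/2 × 0.5 = 3.14
  [6.75→7.25]: (6.00+5.48)/2 × 0.5 = 2.87
  [7.25→13.25]: (5.48+1.86)/2 × 6 = 22.02
  [13.25→14.25]: (1.86+1.56)/2 × 1 = 1.71
  [14.25→14.75]: (1.56+1.42)/2 × 0.5 = 0.745
  Sum = 113.3425 mcg/mL·hr

AUC = 113 mcg/mL·hr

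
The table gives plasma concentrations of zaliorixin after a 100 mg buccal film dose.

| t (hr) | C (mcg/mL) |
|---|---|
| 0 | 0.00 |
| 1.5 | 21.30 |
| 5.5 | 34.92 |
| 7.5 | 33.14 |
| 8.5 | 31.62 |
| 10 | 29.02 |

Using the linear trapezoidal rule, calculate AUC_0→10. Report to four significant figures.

Trapezoidal AUC_0→10:
  [0→1.5]: (0.00+21.30)/2 × 1.5 = 15.975
  [1.5→5.5]: (21.30+34.92)/2 × 4 = 112.44
  [5.5→7.5]: (34.92+33.14)/2 × 2 = 68.06
  [7.5→8.5]: (33.14+31.62)/2 × 1 = 32.38
  [8.5→10]: (31.62+29.02)/2 × 1.5 = 45.48
  Sum = 274.335 mcg/mL·hr

AUC = 274.3 mcg/mL·hr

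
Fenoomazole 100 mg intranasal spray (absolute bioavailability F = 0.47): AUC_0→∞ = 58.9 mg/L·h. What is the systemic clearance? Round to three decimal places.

CL = 0.798 L/h

CL = F × Dose / AUC_0→∞
   = 0.47 × 100 / 58.9 = 0.797963 L/h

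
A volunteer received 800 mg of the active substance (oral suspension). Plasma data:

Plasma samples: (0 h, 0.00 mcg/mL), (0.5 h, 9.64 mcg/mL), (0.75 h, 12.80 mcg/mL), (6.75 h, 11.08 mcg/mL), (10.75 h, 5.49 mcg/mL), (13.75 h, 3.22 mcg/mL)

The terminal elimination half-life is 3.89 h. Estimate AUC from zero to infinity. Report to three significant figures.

AUC = 141 mcg/mL·h

Trapezoidal AUC_0→13.75:
  [0→0.5]: (0.00+9.64)/2 × 0.5 = 2.41
  [0.5→0.75]: (9.64+12.80)/2 × 0.25 = 2.805
  [0.75→6.75]: (12.80+11.08)/2 × 6 = 71.64
  [6.75→10.75]: (11.08+5.49)/2 × 4 = 33.14
  [10.75→13.75]: (5.49+3.22)/2 × 3 = 13.065
  Sum = 123.06 mcg/mL·h
k_e = ln2 / t½ = 0.693147 / 3.89 = 0.1782 h^-1
Extrapolated tail: C_last / k_e = 3.22 / 0.1782 = 18.070
AUC_0→∞ = 123.06 + 18.070 = 141.13 mcg/mL·h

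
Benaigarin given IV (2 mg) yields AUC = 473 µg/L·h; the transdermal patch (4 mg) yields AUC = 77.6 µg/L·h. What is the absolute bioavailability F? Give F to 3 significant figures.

F = 0.0820

F = (AUC_ev / D_ev) / (AUC_iv / D_iv)
  = (77.6/4) / (473/2)
  = 19.4 / 236.5 = 0.0820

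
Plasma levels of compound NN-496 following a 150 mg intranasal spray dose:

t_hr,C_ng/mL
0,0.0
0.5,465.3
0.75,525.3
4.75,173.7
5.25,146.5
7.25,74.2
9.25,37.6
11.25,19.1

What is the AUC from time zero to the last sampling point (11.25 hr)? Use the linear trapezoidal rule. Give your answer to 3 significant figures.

AUC = 2110 ng/mL·hr

Trapezoidal AUC_0→11.25:
  [0→0.5]: (0.0+465.3)/2 × 0.5 = 116.325
  [0.5→0.75]: (465.3+525.3)/2 × 0.25 = 123.825
  [0.75→4.75]: (525.3+173.7)/2 × 4 = 1398.0
  [4.75→5.25]: (173.7+146.5)/2 × 0.5 = 80.05
  [5.25→7.25]: (146.5+74.2)/2 × 2 = 220.7
  [7.25→9.25]: (74.2+37.6)/2 × 2 = 111.8
  [9.25→11.25]: (37.6+19.1)/2 × 2 = 56.7
  Sum = 2107.4 ng/mL·hr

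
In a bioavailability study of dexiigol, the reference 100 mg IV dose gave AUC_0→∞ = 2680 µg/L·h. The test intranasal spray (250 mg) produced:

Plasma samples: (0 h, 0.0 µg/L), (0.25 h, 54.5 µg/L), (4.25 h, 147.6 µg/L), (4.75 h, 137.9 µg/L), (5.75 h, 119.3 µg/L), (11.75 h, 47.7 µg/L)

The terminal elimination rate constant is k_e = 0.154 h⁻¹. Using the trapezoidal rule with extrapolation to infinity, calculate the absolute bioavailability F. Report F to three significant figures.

Trapezoidal AUC_0→11.75 (intranasal spray):
  [0→0.25]: (0.0+54.5)/2 × 0.25 = 6.8125
  [0.25→4.25]: (54.5+147.6)/2 × 4 = 404.2
  [4.25→4.75]: (147.6+137.9)/2 × 0.5 = 71.375
  [4.75→5.75]: (137.9+119.3)/2 × 1 = 128.6
  [5.75→11.75]: (119.3+47.7)/2 × 6 = 501.0
  Sum = 1111.9875 µg/L·h
Tail: C_last/k_e = 47.7/0.154 = 309.740
AUC_0→∞ (intranasal spray) = 1111.9875 + 309.740 = 1421.7275 µg/L·h
F = (AUC_ev/D_ev)/(AUC_iv/D_iv) = (1421.7275/250)/(2680/100) = 5.68691/26.8 = 0.2122

F = 0.212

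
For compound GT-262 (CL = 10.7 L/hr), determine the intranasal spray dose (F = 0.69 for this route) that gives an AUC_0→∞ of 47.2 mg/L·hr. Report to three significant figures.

Dose = 732 mg

Dose = CL × AUC_0→∞ / F
     = 10.7 × 47.2 / 0.69 = 731.942 mg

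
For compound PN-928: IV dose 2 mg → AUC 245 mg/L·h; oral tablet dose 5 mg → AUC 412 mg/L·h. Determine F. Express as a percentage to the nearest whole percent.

F = (AUC_ev / D_ev) / (AUC_iv / D_iv)
  = (412/5) / (245/2)
  = 82.4 / 122.5 = 0.6727
  = 67.27%

F = 67%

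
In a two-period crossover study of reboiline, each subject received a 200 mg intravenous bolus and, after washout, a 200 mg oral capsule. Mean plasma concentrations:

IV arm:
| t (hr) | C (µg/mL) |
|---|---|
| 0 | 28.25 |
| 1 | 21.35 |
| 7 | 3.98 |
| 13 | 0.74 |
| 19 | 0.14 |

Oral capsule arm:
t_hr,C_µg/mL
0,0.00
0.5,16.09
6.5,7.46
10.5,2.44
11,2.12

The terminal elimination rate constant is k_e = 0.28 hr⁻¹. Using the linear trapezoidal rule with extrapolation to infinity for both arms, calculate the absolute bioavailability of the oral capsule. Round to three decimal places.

F = 0.874

Trapezoidal AUC_0→19 (IV):
  [0→1]: (28.25+21.35)/2 × 1 = 24.8
  [1→7]: (21.35+3.98)/2 × 6 = 75.99
  [7→13]: (3.98+0.74)/2 × 6 = 14.16
  [13→19]: (0.74+0.14)/2 × 6 = 2.64
  Sum = 117.59 µg/mL·hr
IV tail: 0.14/0.28 = 0.500; AUC_iv,0→∞ = 117.59 + 0.500 = 118.09 µg/mL·hr
Trapezoidal AUC_0→11 (oral capsule):
  [0→0.5]: (0.00+16.09)/2 × 0.5 = 4.0225
  [0.5→6.5]: (16.09+7.46)/2 × 6 = 70.65
  [6.5→10.5]: (7.46+2.44)/2 × 4 = 19.8
  [10.5→11]: (2.44+2.12)/2 × 0.5 = 1.14
  Sum = 95.6125 µg/mL·hr
oral capsule tail: 2.12/0.28 = 7.571; AUC_ev,0→∞ = 95.6125 + 7.571 = 103.1835 µg/mL·hr
F = (AUC_ev/D_ev)/(AUC_iv/D_iv) = (103.1835/200)/(118.09/200) = 0.5159175/0.59045 = 0.8738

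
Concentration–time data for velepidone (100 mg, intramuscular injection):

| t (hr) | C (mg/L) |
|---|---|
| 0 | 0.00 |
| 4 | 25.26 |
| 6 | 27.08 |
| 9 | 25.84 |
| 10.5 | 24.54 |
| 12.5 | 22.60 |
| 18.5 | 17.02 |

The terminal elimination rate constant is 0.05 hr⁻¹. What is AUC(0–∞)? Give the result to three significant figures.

AUC = 726 mg/L·hr

Trapezoidal AUC_0→18.5:
  [0→4]: (0.00+25.26)/2 × 4 = 50.52
  [4→6]: (25.26+27.08)/2 × 2 = 52.34
  [6→9]: (27.08+25.84)/2 × 3 = 79.38
  [9→10.5]: (25.84+24.54)/2 × 1.5 = 37.785
  [10.5→12.5]: (24.54+22.60)/2 × 2 = 47.14
  [12.5→18.5]: (22.60+17.02)/2 × 6 = 118.86
  Sum = 386.025 mg/L·hr
Extrapolated tail: C_last / k_e = 17.02 / 0.05 = 340.400
AUC_0→∞ = 386.025 + 340.400 = 726.425 mg/L·hr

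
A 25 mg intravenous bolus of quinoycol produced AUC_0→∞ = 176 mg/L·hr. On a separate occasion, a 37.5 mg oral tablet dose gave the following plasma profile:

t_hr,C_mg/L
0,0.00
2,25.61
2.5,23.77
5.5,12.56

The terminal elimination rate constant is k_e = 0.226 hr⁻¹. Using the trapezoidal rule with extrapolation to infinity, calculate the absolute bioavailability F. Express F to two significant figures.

F = 0.56

Trapezoidal AUC_0→5.5 (oral tablet):
  [0→2]: (0.00+25.61)/2 × 2 = 25.61
  [2→2.5]: (25.61+23.77)/2 × 0.5 = 12.345
  [2.5→5.5]: (23.77+12.56)/2 × 3 = 54.495
  Sum = 92.45 mg/L·hr
Tail: C_last/k_e = 12.56/0.226 = 55.575
AUC_0→∞ (oral tablet) = 92.45 + 55.575 = 148.025 mg/L·hr
F = (AUC_ev/D_ev)/(AUC_iv/D_iv) = (148.025/37.5)/(176/25) = 3.94733/7.04 = 0.5607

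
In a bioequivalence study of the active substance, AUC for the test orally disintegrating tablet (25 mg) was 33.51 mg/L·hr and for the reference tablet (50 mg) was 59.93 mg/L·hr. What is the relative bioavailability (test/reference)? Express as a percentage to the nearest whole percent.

F_rel = (AUC_test/D_test) / (AUC_ref/D_ref)
      = (33.51/25) / (59.93/50)
      = 1.3404 / 1.1986 = 1.1183 = 111.83%

F_rel = 112%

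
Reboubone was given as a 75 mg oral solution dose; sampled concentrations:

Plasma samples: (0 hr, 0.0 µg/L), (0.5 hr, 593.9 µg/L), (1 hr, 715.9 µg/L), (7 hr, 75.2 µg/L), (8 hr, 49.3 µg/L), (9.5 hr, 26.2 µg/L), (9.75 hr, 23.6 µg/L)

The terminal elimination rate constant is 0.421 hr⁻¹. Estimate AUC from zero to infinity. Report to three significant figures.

Trapezoidal AUC_0→9.75:
  [0→0.5]: (0.0+593.9)/2 × 0.5 = 148.475
  [0.5→1]: (593.9+715.9)/2 × 0.5 = 327.45
  [1→7]: (715.9+75.2)/2 × 6 = 2373.3
  [7→8]: (75.2+49.3)/2 × 1 = 62.25
  [8→9.5]: (49.3+26.2)/2 × 1.5 = 56.625
  [9.5→9.75]: (26.2+23.6)/2 × 0.25 = 6.225
  Sum = 2974.325 µg/L·hr
Extrapolated tail: C_last / k_e = 23.6 / 0.421 = 56.057
AUC_0→∞ = 2974.325 + 56.057 = 3030.382 µg/L·hr

AUC = 3030 µg/L·hr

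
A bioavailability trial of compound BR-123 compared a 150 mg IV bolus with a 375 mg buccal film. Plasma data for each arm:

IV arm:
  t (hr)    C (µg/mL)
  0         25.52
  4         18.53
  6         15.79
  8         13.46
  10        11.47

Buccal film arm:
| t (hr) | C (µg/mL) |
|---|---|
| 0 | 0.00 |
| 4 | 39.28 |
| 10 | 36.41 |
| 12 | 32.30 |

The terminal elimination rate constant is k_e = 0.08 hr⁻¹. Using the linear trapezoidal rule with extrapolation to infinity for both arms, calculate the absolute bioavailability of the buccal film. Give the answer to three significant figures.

Trapezoidal AUC_0→10 (IV):
  [0→4]: (25.52+18.53)/2 × 4 = 88.1
  [4→6]: (18.53+15.79)/2 × 2 = 34.32
  [6→8]: (15.79+13.46)/2 × 2 = 29.25
  [8→10]: (13.46+11.47)/2 × 2 = 24.93
  Sum = 176.6 µg/mL·hr
IV tail: 11.47/0.08 = 143.375; AUC_iv,0→∞ = 176.6 + 143.375 = 319.975 µg/mL·hr
Trapezoidal AUC_0→12 (buccal film):
  [0→4]: (0.00+39.28)/2 × 4 = 78.56
  [4→10]: (39.28+36.41)/2 × 6 = 227.07
  [10→12]: (36.41+32.30)/2 × 2 = 68.71
  Sum = 374.34 µg/mL·hr
buccal film tail: 32.30/0.08 = 403.750; AUC_ev,0→∞ = 374.34 + 403.750 = 778.09 µg/mL·hr
F = (AUC_ev/D_ev)/(AUC_iv/D_iv) = (778.09/375)/(319.975/150) = 2.07491/2.13317 = 0.9727

F = 0.973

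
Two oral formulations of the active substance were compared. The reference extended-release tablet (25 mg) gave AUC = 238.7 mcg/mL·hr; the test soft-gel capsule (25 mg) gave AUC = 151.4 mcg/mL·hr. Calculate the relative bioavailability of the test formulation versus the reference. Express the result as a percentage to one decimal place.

F_rel = 63.4%

F_rel = (AUC_test/D_test) / (AUC_ref/D_ref)
      = (151.4/25) / (238.7/25)
      = 6.056 / 9.548 = 0.6343 = 63.43%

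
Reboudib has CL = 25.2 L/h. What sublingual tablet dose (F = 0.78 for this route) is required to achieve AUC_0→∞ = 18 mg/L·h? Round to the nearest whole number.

Dose = CL × AUC_0→∞ / F
     = 25.2 × 18 / 0.78 = 581.538 mg

Dose = 582 mg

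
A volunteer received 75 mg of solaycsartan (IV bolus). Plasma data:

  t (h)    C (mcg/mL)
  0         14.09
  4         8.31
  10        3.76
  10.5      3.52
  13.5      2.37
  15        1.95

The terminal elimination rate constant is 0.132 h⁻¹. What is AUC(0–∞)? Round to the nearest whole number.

AUC = 110 mcg/mL·h

Trapezoidal AUC_0→15:
  [0→4]: (14.09+8.31)/2 × 4 = 44.8
  [4→10]: (8.31+3.76)/2 × 6 = 36.21
  [10→10.5]: (3.76+3.52)/2 × 0.5 = 1.82
  [10.5→13.5]: (3.52+2.37)/2 × 3 = 8.835
  [13.5→15]: (2.37+1.95)/2 × 1.5 = 3.24
  Sum = 94.905 mcg/mL·h
Extrapolated tail: C_last / k_e = 1.95 / 0.132 = 14.773
AUC_0→∞ = 94.905 + 14.773 = 109.678 mcg/mL·h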